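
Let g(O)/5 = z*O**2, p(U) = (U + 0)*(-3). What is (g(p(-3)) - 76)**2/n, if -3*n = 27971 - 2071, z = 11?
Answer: -57526923/25900 ≈ -2221.1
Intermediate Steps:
p(U) = -3*U (p(U) = U*(-3) = -3*U)
g(O) = 55*O**2 (g(O) = 5*(11*O**2) = 55*O**2)
n = -25900/3 (n = -(27971 - 2071)/3 = -1/3*25900 = -25900/3 ≈ -8633.3)
(g(p(-3)) - 76)**2/n = (55*(-3*(-3))**2 - 76)**2/(-25900/3) = (55*9**2 - 76)**2*(-3/25900) = (55*81 - 76)**2*(-3/25900) = (4455 - 76)**2*(-3/25900) = 4379**2*(-3/25900) = 19175641*(-3/25900) = -57526923/25900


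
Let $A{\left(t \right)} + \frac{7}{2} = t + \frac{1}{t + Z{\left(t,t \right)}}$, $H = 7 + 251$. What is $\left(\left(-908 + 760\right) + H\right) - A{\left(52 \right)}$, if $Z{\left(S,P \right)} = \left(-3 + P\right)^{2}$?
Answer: $\frac{301717}{4906} \approx 61.5$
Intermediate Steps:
$H = 258$
$A{\left(t \right)} = - \frac{7}{2} + t + \frac{1}{t + \left(-3 + t\right)^{2}}$ ($A{\left(t \right)} = - \frac{7}{2} + \left(t + \frac{1}{t + \left(-3 + t\right)^{2}}\right) = - \frac{7}{2} + t + \frac{1}{t + \left(-3 + t\right)^{2}}$)
$\left(\left(-908 + 760\right) + H\right) - A{\left(52 \right)} = \left(\left(-908 + 760\right) + 258\right) - \frac{-61 - 17 \cdot 52^{2} + 2 \cdot 52^{3} + 53 \cdot 52}{2 \left(9 + 52^{2} - 260\right)} = \left(-148 + 258\right) - \frac{-61 - 45968 + 2 \cdot 140608 + 2756}{2 \left(9 + 2704 - 260\right)} = 110 - \frac{-61 - 45968 + 281216 + 2756}{2 \cdot 2453} = 110 - \frac{1}{2} \cdot \frac{1}{2453} \cdot 237943 = 110 - \frac{237943}{4906} = \frac{301717}{4906}$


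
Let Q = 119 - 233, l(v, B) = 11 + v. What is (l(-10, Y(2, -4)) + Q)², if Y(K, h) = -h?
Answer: 12769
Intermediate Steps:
Q = -114
(l(-10, Y(2, -4)) + Q)² = ((11 - 10) - 114)² = (1 - 114)² = (-113)² = 12769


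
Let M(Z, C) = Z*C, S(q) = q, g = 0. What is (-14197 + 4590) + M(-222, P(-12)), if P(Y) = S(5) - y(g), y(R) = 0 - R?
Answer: -10717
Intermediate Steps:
y(R) = -R
P(Y) = 5 (P(Y) = 5 - (-1)*0 = 5 - 1*0 = 5 + 0 = 5)
M(Z, C) = C*Z
(-14197 + 4590) + M(-222, P(-12)) = (-14197 + 4590) + 5*(-222) = -9607 - 1110 = -10717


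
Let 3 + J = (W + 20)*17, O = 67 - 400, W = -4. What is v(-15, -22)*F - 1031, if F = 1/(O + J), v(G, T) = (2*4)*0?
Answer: -1031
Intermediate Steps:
v(G, T) = 0 (v(G, T) = 8*0 = 0)
O = -333
J = 269 (J = -3 + (-4 + 20)*17 = -3 + 16*17 = -3 + 272 = 269)
F = -1/64 (F = 1/(-333 + 269) = 1/(-64) = -1/64 ≈ -0.015625)
v(-15, -22)*F - 1031 = 0*(-1/64) - 1031 = 0 - 1031 = -1031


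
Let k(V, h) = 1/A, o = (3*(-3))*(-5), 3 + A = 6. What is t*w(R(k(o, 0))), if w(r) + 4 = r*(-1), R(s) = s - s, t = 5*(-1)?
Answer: 20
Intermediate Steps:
A = 3 (A = -3 + 6 = 3)
o = 45 (o = -9*(-5) = 45)
k(V, h) = ⅓ (k(V, h) = 1/3 = ⅓)
t = -5
R(s) = 0
w(r) = -4 - r (w(r) = -4 + r*(-1) = -4 - r)
t*w(R(k(o, 0))) = -5*(-4 - 1*0) = -5*(-4 + 0) = -5*(-4) = 20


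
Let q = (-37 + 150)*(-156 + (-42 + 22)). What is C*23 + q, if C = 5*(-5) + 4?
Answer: -20371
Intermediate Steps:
C = -21 (C = -25 + 4 = -21)
q = -19888 (q = 113*(-156 - 20) = 113*(-176) = -19888)
C*23 + q = -21*23 - 19888 = -483 - 19888 = -20371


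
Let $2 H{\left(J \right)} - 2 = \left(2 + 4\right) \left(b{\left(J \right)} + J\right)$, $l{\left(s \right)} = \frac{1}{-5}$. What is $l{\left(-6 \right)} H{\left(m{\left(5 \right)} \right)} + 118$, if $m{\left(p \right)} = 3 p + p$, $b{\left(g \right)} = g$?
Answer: $\frac{469}{5} \approx 93.8$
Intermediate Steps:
$l{\left(s \right)} = - \frac{1}{5}$
$m{\left(p \right)} = 4 p$
$H{\left(J \right)} = 1 + 6 J$ ($H{\left(J \right)} = 1 + \frac{\left(2 + 4\right) \left(J + J\right)}{2} = 1 + \frac{6 \cdot 2 J}{2} = 1 + \frac{12 J}{2} = 1 + 6 J$)
$l{\left(-6 \right)} H{\left(m{\left(5 \right)} \right)} + 118 = - \frac{1 + 6 \cdot 4 \cdot 5}{5} + 118 = - \frac{1 + 6 \cdot 20}{5} + 118 = - \frac{1 + 120}{5} + 118 = \left(- \frac{1}{5}\right) 121 + 118 = - \frac{121}{5} + 118 = \frac{469}{5}$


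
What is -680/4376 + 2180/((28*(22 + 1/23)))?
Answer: 6554980/1941303 ≈ 3.3766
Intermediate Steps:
-680/4376 + 2180/((28*(22 + 1/23))) = -680*1/4376 + 2180/((28*(22 + 1/23))) = -85/547 + 2180/((28*(507/23))) = -85/547 + 2180/(14196/23) = -85/547 + 2180*(23/14196) = -85/547 + 12535/3549 = 6554980/1941303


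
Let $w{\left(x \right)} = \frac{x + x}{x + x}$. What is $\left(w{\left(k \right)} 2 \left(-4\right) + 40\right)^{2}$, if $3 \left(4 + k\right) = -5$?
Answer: $1024$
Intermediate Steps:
$k = - \frac{17}{3}$ ($k = -4 + \frac{1}{3} \left(-5\right) = -4 - \frac{5}{3} = - \frac{17}{3} \approx -5.6667$)
$w{\left(x \right)} = 1$ ($w{\left(x \right)} = \frac{2 x}{2 x} = 2 x \frac{1}{2 x} = 1$)
$\left(w{\left(k \right)} 2 \left(-4\right) + 40\right)^{2} = \left(1 \cdot 2 \left(-4\right) + 40\right)^{2} = \left(2 \left(-4\right) + 40\right)^{2} = \left(-8 + 40\right)^{2} = 32^{2} = 1024$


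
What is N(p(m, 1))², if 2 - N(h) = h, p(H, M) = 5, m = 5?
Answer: 9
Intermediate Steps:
N(h) = 2 - h
N(p(m, 1))² = (2 - 1*5)² = (2 - 5)² = (-3)² = 9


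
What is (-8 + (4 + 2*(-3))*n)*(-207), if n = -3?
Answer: 414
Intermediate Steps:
(-8 + (4 + 2*(-3))*n)*(-207) = (-8 + (4 + 2*(-3))*(-3))*(-207) = (-8 + (4 - 6)*(-3))*(-207) = (-8 - 2*(-3))*(-207) = (-8 + 6)*(-207) = -2*(-207) = 414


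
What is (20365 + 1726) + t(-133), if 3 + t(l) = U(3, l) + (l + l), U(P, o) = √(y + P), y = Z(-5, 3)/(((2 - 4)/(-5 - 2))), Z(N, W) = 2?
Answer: 21822 + √10 ≈ 21825.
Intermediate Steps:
y = 7 (y = 2/(((2 - 4)/(-5 - 2))) = 2/((-2/(-7))) = 2/((-2*(-⅐))) = 2/(2/7) = 2*(7/2) = 7)
U(P, o) = √(7 + P)
t(l) = -3 + √10 + 2*l (t(l) = -3 + (√(7 + 3) + (l + l)) = -3 + (√10 + 2*l) = -3 + √10 + 2*l)
(20365 + 1726) + t(-133) = (20365 + 1726) + (-3 + √10 + 2*(-133)) = 22091 + (-3 + √10 - 266) = 22091 + (-269 + √10) = 21822 + √10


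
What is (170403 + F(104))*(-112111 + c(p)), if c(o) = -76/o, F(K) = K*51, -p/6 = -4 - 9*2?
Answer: -216686675058/11 ≈ -1.9699e+10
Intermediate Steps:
p = 132 (p = -6*(-4 - 9*2) = -6*(-4 - 18) = -6*(-22) = 132)
F(K) = 51*K
(170403 + F(104))*(-112111 + c(p)) = (170403 + 51*104)*(-112111 - 76/132) = (170403 + 5304)*(-112111 - 76*1/132) = 175707*(-112111 - 19/33) = 175707*(-3699682/33) = -216686675058/11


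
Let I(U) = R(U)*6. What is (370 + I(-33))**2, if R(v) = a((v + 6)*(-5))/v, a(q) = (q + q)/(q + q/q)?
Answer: 19111680025/139876 ≈ 1.3663e+5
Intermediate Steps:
a(q) = 2*q/(1 + q) (a(q) = (2*q)/(q + 1) = (2*q)/(1 + q) = 2*q/(1 + q))
R(v) = 2*(-30 - 5*v)/(v*(-29 - 5*v)) (R(v) = (2*((v + 6)*(-5))/(1 + (v + 6)*(-5)))/v = (2*((6 + v)*(-5))/(1 + (6 + v)*(-5)))/v = (2*(-30 - 5*v)/(1 + (-30 - 5*v)))/v = (2*(-30 - 5*v)/(-29 - 5*v))/v = 2*(-30 - 5*v)/(v*(-29 - 5*v)))
I(U) = 60*(6 + U)/(U*(29 + 5*U)) (I(U) = (10*(6 + U)/(U*(29 + 5*U)))*6 = 60*(6 + U)/(U*(29 + 5*U)))
(370 + I(-33))**2 = (370 + 60*(6 - 33)/(-33*(29 + 5*(-33))))**2 = (370 + 60*(-1/33)*(-27)/(29 - 165))**2 = (370 + 60*(-1/33)*(-27)/(-136))**2 = (370 + 60*(-1/33)*(-1/136)*(-27))**2 = (370 - 135/374)**2 = (138245/374)**2 = 19111680025/139876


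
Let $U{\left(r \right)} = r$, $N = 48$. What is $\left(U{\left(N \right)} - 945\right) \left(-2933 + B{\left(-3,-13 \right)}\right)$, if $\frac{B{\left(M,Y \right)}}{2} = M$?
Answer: $2636283$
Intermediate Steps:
$B{\left(M,Y \right)} = 2 M$
$\left(U{\left(N \right)} - 945\right) \left(-2933 + B{\left(-3,-13 \right)}\right) = \left(48 - 945\right) \left(-2933 + 2 \left(-3\right)\right) = - 897 \left(-2933 - 6\right) = \left(-897\right) \left(-2939\right) = 2636283$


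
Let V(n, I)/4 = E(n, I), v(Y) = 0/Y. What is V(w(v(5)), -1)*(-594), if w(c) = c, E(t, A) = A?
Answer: 2376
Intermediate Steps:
v(Y) = 0
V(n, I) = 4*I
V(w(v(5)), -1)*(-594) = (4*(-1))*(-594) = -4*(-594) = 2376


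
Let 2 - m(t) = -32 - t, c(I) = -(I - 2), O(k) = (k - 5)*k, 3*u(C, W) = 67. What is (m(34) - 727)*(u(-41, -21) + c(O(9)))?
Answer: 23065/3 ≈ 7688.3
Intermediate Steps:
u(C, W) = 67/3 (u(C, W) = (⅓)*67 = 67/3)
O(k) = k*(-5 + k) (O(k) = (-5 + k)*k = k*(-5 + k))
c(I) = 2 - I (c(I) = -(-2 + I) = 2 - I)
m(t) = 34 + t (m(t) = 2 - (-32 - t) = 2 + (32 + t) = 34 + t)
(m(34) - 727)*(u(-41, -21) + c(O(9))) = ((34 + 34) - 727)*(67/3 + (2 - 9*(-5 + 9))) = (68 - 727)*(67/3 + (2 - 9*4)) = -659*(67/3 + (2 - 1*36)) = -659*(67/3 + (2 - 36)) = -659*(67/3 - 34) = -659*(-35/3) = 23065/3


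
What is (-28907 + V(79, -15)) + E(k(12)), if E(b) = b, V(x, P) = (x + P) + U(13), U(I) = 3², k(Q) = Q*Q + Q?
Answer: -28678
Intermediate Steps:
k(Q) = Q + Q² (k(Q) = Q² + Q = Q + Q²)
U(I) = 9
V(x, P) = 9 + P + x (V(x, P) = (x + P) + 9 = (P + x) + 9 = 9 + P + x)
(-28907 + V(79, -15)) + E(k(12)) = (-28907 + (9 - 15 + 79)) + 12*(1 + 12) = (-28907 + 73) + 12*13 = -28834 + 156 = -28678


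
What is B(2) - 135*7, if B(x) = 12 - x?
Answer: -935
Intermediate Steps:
B(2) - 135*7 = (12 - 1*2) - 135*7 = (12 - 2) - 15*63 = 10 - 945 = -935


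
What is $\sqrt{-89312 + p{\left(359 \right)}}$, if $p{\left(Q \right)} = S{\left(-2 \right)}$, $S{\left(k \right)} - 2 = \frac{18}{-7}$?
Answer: $\frac{2 i \sqrt{1094079}}{7} \approx 298.85 i$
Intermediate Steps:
$S{\left(k \right)} = - \frac{4}{7}$ ($S{\left(k \right)} = 2 + \frac{18}{-7} = 2 + 18 \left(- \frac{1}{7}\right) = 2 - \frac{18}{7} = - \frac{4}{7}$)
$p{\left(Q \right)} = - \frac{4}{7}$
$\sqrt{-89312 + p{\left(359 \right)}} = \sqrt{-89312 - \frac{4}{7}} = \sqrt{- \frac{625188}{7}} = \frac{2 i \sqrt{1094079}}{7}$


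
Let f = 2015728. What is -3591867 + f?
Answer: -1576139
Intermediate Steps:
-3591867 + f = -3591867 + 2015728 = -1576139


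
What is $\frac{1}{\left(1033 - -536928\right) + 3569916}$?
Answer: $\frac{1}{4107877} \approx 2.4343 \cdot 10^{-7}$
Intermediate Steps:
$\frac{1}{\left(1033 - -536928\right) + 3569916} = \frac{1}{\left(1033 + 536928\right) + 3569916} = \frac{1}{537961 + 3569916} = \frac{1}{4107877}$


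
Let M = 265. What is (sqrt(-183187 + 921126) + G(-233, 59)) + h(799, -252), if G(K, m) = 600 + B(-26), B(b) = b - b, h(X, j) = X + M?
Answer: 1664 + sqrt(737939) ≈ 2523.0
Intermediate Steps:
h(X, j) = 265 + X (h(X, j) = X + 265 = 265 + X)
B(b) = 0
G(K, m) = 600 (G(K, m) = 600 + 0 = 600)
(sqrt(-183187 + 921126) + G(-233, 59)) + h(799, -252) = (sqrt(-183187 + 921126) + 600) + (265 + 799) = (sqrt(737939) + 600) + 1064 = (600 + sqrt(737939)) + 1064 = 1664 + sqrt(737939)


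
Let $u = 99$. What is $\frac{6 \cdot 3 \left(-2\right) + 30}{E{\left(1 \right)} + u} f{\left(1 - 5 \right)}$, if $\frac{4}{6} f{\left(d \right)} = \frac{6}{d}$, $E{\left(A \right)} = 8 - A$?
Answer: $\frac{27}{212} \approx 0.12736$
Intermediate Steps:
$f{\left(d \right)} = \frac{9}{d}$ ($f{\left(d \right)} = \frac{3 \frac{6}{d}}{2} = \frac{9}{d}$)
$\frac{6 \cdot 3 \left(-2\right) + 30}{E{\left(1 \right)} + u} f{\left(1 - 5 \right)} = \frac{6 \cdot 3 \left(-2\right) + 30}{\left(8 - 1\right) + 99} \frac{9}{1 - 5} = \frac{18 \left(-2\right) + 30}{\left(8 - 1\right) + 99} \frac{9}{-4} = \frac{-36 + 30}{7 + 99} \cdot 9 \left(- \frac{1}{4}\right) = - \frac{6}{106} \left(- \frac{9}{4}\right) = \left(-6\right) \frac{1}{106} \left(- \frac{9}{4}\right) = \left(- \frac{3}{53}\right) \left(- \frac{9}{4}\right) = \frac{27}{212}$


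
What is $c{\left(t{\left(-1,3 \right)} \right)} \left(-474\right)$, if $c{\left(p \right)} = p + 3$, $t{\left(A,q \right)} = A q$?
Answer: $0$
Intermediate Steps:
$c{\left(p \right)} = 3 + p$
$c{\left(t{\left(-1,3 \right)} \right)} \left(-474\right) = \left(3 - 3\right) \left(-474\right) = 0 \left(-474\right) = 0$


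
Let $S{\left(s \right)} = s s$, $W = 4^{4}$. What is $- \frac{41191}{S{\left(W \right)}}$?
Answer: $- \frac{41191}{65536} \approx -0.62852$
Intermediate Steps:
$W = 256$
$S{\left(s \right)} = s^{2}$
$- \frac{41191}{S{\left(W \right)}} = - \frac{41191}{256^{2}} = - \frac{41191}{65536}$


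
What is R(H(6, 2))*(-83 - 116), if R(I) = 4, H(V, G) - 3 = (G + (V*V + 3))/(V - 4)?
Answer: -796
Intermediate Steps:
H(V, G) = 3 + (3 + G + V²)/(-4 + V) (H(V, G) = 3 + (G + (V*V + 3))/(V - 4) = 3 + (G + (V² + 3))/(-4 + V) = 3 + (G + (3 + V²))/(-4 + V) = 3 + (3 + G + V²)/(-4 + V))
R(H(6, 2))*(-83 - 116) = 4*(-83 - 116) = 4*(-199) = -796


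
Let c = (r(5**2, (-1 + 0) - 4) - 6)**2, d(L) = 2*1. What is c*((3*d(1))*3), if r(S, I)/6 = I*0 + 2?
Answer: 648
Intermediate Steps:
d(L) = 2
r(S, I) = 12 (r(S, I) = 6*(I*0 + 2) = 6*(0 + 2) = 6*2 = 12)
c = 36 (c = (12 - 6)**2 = 6**2 = 36)
c*((3*d(1))*3) = 36*((3*2)*3) = 36*(6*3) = 36*18 = 648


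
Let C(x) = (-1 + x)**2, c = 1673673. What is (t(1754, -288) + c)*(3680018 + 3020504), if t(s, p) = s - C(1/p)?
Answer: 465574157714710987/41472 ≈ 1.1226e+13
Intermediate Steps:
t(s, p) = s - (-1 + 1/p)**2
(t(1754, -288) + c)*(3680018 + 3020504) = ((1754 - 1*(-1 - 288)**2/(-288)**2) + 1673673)*(3680018 + 3020504) = ((1754 - 1*1/82944*(-289)**2) + 1673673)*6700522 = ((1754 - 1*1/82944*83521) + 1673673)*6700522 = ((1754 - 83521/82944) + 1673673)*6700522 = (145400255/82944 + 1673673)*6700522 = (138966533567/82944)*6700522 = 465574157714710987/41472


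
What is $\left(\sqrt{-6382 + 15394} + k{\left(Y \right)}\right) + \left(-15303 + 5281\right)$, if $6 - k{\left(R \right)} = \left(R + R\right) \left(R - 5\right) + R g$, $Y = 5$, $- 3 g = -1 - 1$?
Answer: $- \frac{30058}{3} + 2 \sqrt{2253} \approx -9924.4$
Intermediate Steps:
$g = \frac{2}{3}$ ($g = - \frac{-1 - 1}{3} = \left(- \frac{1}{3}\right) \left(-2\right) = \frac{2}{3} \approx 0.66667$)
$k{\left(R \right)} = 6 - \frac{2 R}{3} - 2 R \left(-5 + R\right)$ ($k{\left(R \right)} = 6 - \left(\left(R + R\right) \left(R - 5\right) + R \frac{2}{3}\right) = 6 - \left(2 R \left(-5 + R\right) + \frac{2 R}{3}\right) = 6 - \left(\frac{2 R}{3} + 2 R \left(-5 + R\right)\right) = 6 - \frac{2 R}{3} - 2 R \left(-5 + R\right)$)
$\left(\sqrt{-6382 + 15394} + k{\left(Y \right)}\right) + \left(-15303 + 5281\right) = \left(\sqrt{-6382 + 15394} + \left(6 - 2 \cdot 5^{2} + \frac{28}{3} \cdot 5\right)\right) + \left(-15303 + 5281\right) = \left(\sqrt{9012} + \left(6 - 50 + \frac{140}{3}\right)\right) - 10022 = \left(2 \sqrt{2253} + \left(6 - 50 + \frac{140}{3}\right)\right) - 10022 = \left(2 \sqrt{2253} + \frac{8}{3}\right) - 10022 = \left(\frac{8}{3} + 2 \sqrt{2253}\right) - 10022 = - \frac{30058}{3} + 2 \sqrt{2253}$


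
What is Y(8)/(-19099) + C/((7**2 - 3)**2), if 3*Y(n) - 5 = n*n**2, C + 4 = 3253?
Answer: 185063981/121240452 ≈ 1.5264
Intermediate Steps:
C = 3249 (C = -4 + 3253 = 3249)
Y(n) = 5/3 + n**3/3 (Y(n) = 5/3 + (n*n**2)/3 = 5/3 + n**3/3)
Y(8)/(-19099) + C/((7**2 - 3)**2) = (5/3 + (1/3)*8**3)/(-19099) + 3249/((7**2 - 3)**2) = (5/3 + (1/3)*512)*(-1/19099) + 3249/((49 - 3)**2) = (5/3 + 512/3)*(-1/19099) + 3249/(46**2) = (517/3)*(-1/19099) + 3249/2116 = -517/57297 + 3249*(1/2116) = -517/57297 + 3249/2116 = 185063981/121240452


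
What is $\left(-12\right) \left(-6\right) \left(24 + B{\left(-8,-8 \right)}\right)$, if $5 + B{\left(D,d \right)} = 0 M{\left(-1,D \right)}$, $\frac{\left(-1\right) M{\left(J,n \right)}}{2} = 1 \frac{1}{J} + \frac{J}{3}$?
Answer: $1368$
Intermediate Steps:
$M{\left(J,n \right)} = - \frac{2}{J} - \frac{2 J}{3}$ ($M{\left(J,n \right)} = - 2 \left(1 \frac{1}{J} + \frac{J}{3}\right) = - 2 \left(\frac{1}{J} + J \frac{1}{3}\right) = - 2 \left(\frac{1}{J} + \frac{J}{3}\right) = - \frac{2}{J} - \frac{2 J}{3}$)
$B{\left(D,d \right)} = -5$ ($B{\left(D,d \right)} = -5 + 0 \left(- \frac{2}{-1} - - \frac{2}{3}\right) = -5 + 0 \left(\left(-2\right) \left(-1\right) + \frac{2}{3}\right) = -5 + 0 \left(2 + \frac{2}{3}\right) = -5 + 0 \cdot \frac{8}{3} = -5 + 0 = -5$)
$\left(-12\right) \left(-6\right) \left(24 + B{\left(-8,-8 \right)}\right) = \left(-12\right) \left(-6\right) \left(24 - 5\right) = 72 \cdot 19 = 1368$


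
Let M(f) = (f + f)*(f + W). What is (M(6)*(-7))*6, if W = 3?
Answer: -4536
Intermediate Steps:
M(f) = 2*f*(3 + f) (M(f) = (f + f)*(f + 3) = (2*f)*(3 + f) = 2*f*(3 + f))
(M(6)*(-7))*6 = ((2*6*(3 + 6))*(-7))*6 = ((2*6*9)*(-7))*6 = (108*(-7))*6 = -756*6 = -4536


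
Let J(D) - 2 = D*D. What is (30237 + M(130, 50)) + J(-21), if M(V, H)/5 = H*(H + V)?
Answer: 75680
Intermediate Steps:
J(D) = 2 + D**2 (J(D) = 2 + D*D = 2 + D**2)
M(V, H) = 5*H*(H + V) (M(V, H) = 5*(H*(H + V)) = 5*H*(H + V))
(30237 + M(130, 50)) + J(-21) = (30237 + 5*50*(50 + 130)) + (2 + (-21)**2) = (30237 + 5*50*180) + (2 + 441) = (30237 + 45000) + 443 = 75237 + 443 = 75680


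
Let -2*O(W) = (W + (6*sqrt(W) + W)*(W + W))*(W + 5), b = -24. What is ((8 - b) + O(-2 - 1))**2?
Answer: -3599 + 1224*I*sqrt(3) ≈ -3599.0 + 2120.0*I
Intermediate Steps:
O(W) = -(5 + W)*(W + 2*W*(W + 6*sqrt(W)))/2 (O(W) = -(W + (6*sqrt(W) + W)*(W + W))*(W + 5)/2 = -(W + (W + 6*sqrt(W))*(2*W))*(5 + W)/2 = -(W + 2*W*(W + 6*sqrt(W)))*(5 + W)/2 = -(5 + W)*(W + 2*W*(W + 6*sqrt(W)))/2)
((8 - b) + O(-2 - 1))**2 = ((8 - 1*(-24)) + (-(-2 - 1)**3 - 30*(-2 - 1)**(3/2) - 6*(-2 - 1)**(5/2) - 11*(-2 - 1)**2/2 - 5*(-2 - 1)/2))**2 = ((8 + 24) + (-1*(-3)**3 - (-90)*I*sqrt(3) - 54*I*sqrt(3) - 11/2*(-3)**2 - 5/2*(-3)))**2 = (32 + (-1*(-27) - (-90)*I*sqrt(3) - 54*I*sqrt(3) - 11/2*9 + 15/2))**2 = (32 + (27 + 90*I*sqrt(3) - 54*I*sqrt(3) - 99/2 + 15/2))**2 = (32 + (-15 + 36*I*sqrt(3)))**2 = (17 + 36*I*sqrt(3))**2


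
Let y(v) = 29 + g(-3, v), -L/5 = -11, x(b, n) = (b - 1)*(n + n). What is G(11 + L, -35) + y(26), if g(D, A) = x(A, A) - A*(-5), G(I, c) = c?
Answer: 1424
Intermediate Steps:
x(b, n) = 2*n*(-1 + b) (x(b, n) = (-1 + b)*(2*n) = 2*n*(-1 + b))
L = 55 (L = -5*(-11) = 55)
g(D, A) = 5*A + 2*A*(-1 + A) (g(D, A) = 2*A*(-1 + A) - A*(-5) = 2*A*(-1 + A) - (-5)*A = 2*A*(-1 + A) + 5*A = 5*A + 2*A*(-1 + A))
y(v) = 29 + v*(3 + 2*v)
G(11 + L, -35) + y(26) = -35 + (29 + 2*26**2 + 3*26) = -35 + (29 + 2*676 + 78) = -35 + (29 + 1352 + 78) = -35 + 1459 = 1424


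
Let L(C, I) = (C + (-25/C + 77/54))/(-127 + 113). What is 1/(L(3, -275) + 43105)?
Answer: 756/32587591 ≈ 2.3199e-5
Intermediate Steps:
L(C, I) = -11/108 - C/14 + 25/(14*C) (L(C, I) = (C + (-25/C + 77*(1/54)))/(-14) = (C + (-25/C + 77/54))*(-1/14) = (C + (77/54 - 25/C))*(-1/14) = (77/54 + C - 25/C)*(-1/14) = -11/108 - C/14 + 25/(14*C))
1/(L(3, -275) + 43105) = 1/((1/756)*(1350 - 1*3*(77 + 54*3))/3 + 43105) = 1/((1/756)*(⅓)*(1350 - 1*3*(77 + 162)) + 43105) = 1/((1/756)*(⅓)*(1350 - 1*3*239) + 43105) = 1/((1/756)*(⅓)*(1350 - 717) + 43105) = 1/((1/756)*(⅓)*633 + 43105) = 1/(211/756 + 43105) = 1/(32587591/756) = 756/32587591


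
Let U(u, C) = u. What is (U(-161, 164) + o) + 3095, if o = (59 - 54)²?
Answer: 2959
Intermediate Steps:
o = 25 (o = 5² = 25)
(U(-161, 164) + o) + 3095 = (-161 + 25) + 3095 = -136 + 3095 = 2959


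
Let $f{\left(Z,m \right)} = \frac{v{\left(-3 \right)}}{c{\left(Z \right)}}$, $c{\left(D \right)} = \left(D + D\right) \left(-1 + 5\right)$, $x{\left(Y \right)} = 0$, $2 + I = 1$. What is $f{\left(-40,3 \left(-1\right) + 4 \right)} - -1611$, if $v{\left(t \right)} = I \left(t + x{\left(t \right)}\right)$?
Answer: $\frac{515517}{320} \approx 1611.0$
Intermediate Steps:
$I = -1$ ($I = -2 + 1 = -1$)
$c{\left(D \right)} = 8 D$ ($c{\left(D \right)} = 2 D 4 = 8 D$)
$v{\left(t \right)} = - t$ ($v{\left(t \right)} = - (t + 0) = - t$)
$f{\left(Z,m \right)} = \frac{3}{8 Z}$ ($f{\left(Z,m \right)} = \frac{\left(-1\right) \left(-3\right)}{8 Z} = 3 \frac{1}{8 Z} = \frac{3}{8 Z}$)
$f{\left(-40,3 \left(-1\right) + 4 \right)} - -1611 = \frac{3}{8 \left(-40\right)} - -1611 = \frac{3}{8} \left(- \frac{1}{40}\right) + 1611 = - \frac{3}{320} + 1611 = \frac{515517}{320}$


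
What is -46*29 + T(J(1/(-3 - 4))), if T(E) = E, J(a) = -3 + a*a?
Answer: -65512/49 ≈ -1337.0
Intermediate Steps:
J(a) = -3 + a²
-46*29 + T(J(1/(-3 - 4))) = -46*29 + (-3 + (1/(-3 - 4))²) = -1334 + (-3 + (1/(-7))²) = -1334 + (-3 + (-⅐)²) = -1334 + (-3 + 1/49) = -1334 - 146/49 = -65512/49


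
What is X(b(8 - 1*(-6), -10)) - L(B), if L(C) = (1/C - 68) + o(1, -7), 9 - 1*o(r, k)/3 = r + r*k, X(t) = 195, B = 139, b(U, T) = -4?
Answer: 30301/139 ≈ 217.99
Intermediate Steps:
o(r, k) = 27 - 3*r - 3*k*r (o(r, k) = 27 - 3*(r + r*k) = 27 - 3*(r + k*r) = 27 + (-3*r - 3*k*r) = 27 - 3*r - 3*k*r)
L(C) = -23 + 1/C (L(C) = (1/C - 68) + (27 - 3*1 - 3*(-7)*1) = (-68 + 1/C) + (27 - 3 + 21) = (-68 + 1/C) + 45 = -23 + 1/C)
X(b(8 - 1*(-6), -10)) - L(B) = 195 - (-23 + 1/139) = 195 - 1*(-3196/139) = 195 + 3196/139 = 30301/139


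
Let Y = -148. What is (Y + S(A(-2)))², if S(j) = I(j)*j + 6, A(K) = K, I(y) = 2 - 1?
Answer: 20736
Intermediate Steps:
I(y) = 1
S(j) = 6 + j (S(j) = 1*j + 6 = j + 6 = 6 + j)
(Y + S(A(-2)))² = (-148 + (6 - 2))² = (-148 + 4)² = (-144)² = 20736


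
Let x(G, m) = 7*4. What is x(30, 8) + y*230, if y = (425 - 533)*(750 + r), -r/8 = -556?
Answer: -129118292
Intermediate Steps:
r = 4448 (r = -8*(-556) = 4448)
x(G, m) = 28
y = -561384 (y = (425 - 533)*(750 + 4448) = -108*5198 = -561384)
x(30, 8) + y*230 = 28 - 561384*230 = 28 - 129118320 = -129118292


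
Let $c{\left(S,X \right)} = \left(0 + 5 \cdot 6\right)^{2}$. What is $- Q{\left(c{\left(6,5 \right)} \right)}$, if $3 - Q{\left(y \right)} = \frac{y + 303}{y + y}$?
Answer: $- \frac{1399}{600} \approx -2.3317$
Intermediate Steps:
$c{\left(S,X \right)} = 900$ ($c{\left(S,X \right)} = \left(0 + 30\right)^{2} = 30^{2} = 900$)
$Q{\left(y \right)} = 3 - \frac{303 + y}{2 y}$ ($Q{\left(y \right)} = 3 - \frac{y + 303}{y + y} = 3 - \frac{303 + y}{2 y}$)
$- Q{\left(c{\left(6,5 \right)} \right)} = - \frac{-303 + 5 \cdot 900}{2 \cdot 900} = - \frac{-303 + 4500}{2 \cdot 900} = - \frac{4197}{2 \cdot 900} = \left(-1\right) \frac{1399}{600} = - \frac{1399}{600}$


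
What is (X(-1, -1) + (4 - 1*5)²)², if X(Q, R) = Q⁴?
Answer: 4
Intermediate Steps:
(X(-1, -1) + (4 - 1*5)²)² = ((-1)⁴ + (4 - 1*5)²)² = (1 + (4 - 5)²)² = (1 + (-1)²)² = (1 + 1)² = 2² = 4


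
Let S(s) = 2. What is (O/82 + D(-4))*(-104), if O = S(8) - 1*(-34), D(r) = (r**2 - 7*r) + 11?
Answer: -236392/41 ≈ -5765.7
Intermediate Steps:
D(r) = 11 + r**2 - 7*r
O = 36 (O = 2 - 1*(-34) = 2 + 34 = 36)
(O/82 + D(-4))*(-104) = (36/82 + (11 + (-4)**2 - 7*(-4)))*(-104) = (36*(1/82) + (11 + 16 + 28))*(-104) = (18/41 + 55)*(-104) = (2273/41)*(-104) = -236392/41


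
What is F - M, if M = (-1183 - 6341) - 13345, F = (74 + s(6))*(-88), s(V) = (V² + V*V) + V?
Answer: 7493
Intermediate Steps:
s(V) = V + 2*V² (s(V) = (V² + V²) + V = 2*V² + V = V + 2*V²)
F = -13376 (F = (74 + 6*(1 + 2*6))*(-88) = (74 + 6*(1 + 12))*(-88) = (74 + 6*13)*(-88) = (74 + 78)*(-88) = 152*(-88) = -13376)
M = -20869 (M = -7524 - 13345 = -20869)
F - M = -13376 - 1*(-20869) = -13376 + 20869 = 7493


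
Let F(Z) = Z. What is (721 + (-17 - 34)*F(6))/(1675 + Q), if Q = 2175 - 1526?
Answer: 5/28 ≈ 0.17857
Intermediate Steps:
Q = 649
(721 + (-17 - 34)*F(6))/(1675 + Q) = (721 + (-17 - 34)*6)/(1675 + 649) = (721 - 51*6)/2324 = (721 - 306)*(1/2324) = 415*(1/2324) = 5/28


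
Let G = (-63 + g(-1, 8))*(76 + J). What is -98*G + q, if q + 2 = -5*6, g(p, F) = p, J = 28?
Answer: 652256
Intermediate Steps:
G = -6656 (G = (-63 - 1)*(76 + 28) = -64*104 = -6656)
q = -32 (q = -2 - 5*6 = -2 - 30 = -32)
-98*G + q = -98*(-6656) - 32 = 652288 - 32 = 652256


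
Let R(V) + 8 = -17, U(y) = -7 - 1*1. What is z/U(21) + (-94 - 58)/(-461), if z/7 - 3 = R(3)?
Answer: 36105/1844 ≈ 19.580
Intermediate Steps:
U(y) = -8 (U(y) = -7 - 1 = -8)
R(V) = -25 (R(V) = -8 - 17 = -25)
z = -154 (z = 21 + 7*(-25) = 21 - 175 = -154)
z/U(21) + (-94 - 58)/(-461) = -154/(-8) + (-94 - 58)/(-461) = -154*(-⅛) - 152*(-1/461) = 77/4 + 152/461 = 36105/1844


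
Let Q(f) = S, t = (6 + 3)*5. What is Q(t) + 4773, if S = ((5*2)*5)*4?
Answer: 4973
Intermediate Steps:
S = 200 (S = (10*5)*4 = 50*4 = 200)
t = 45 (t = 9*5 = 45)
Q(f) = 200
Q(t) + 4773 = 200 + 4773 = 4973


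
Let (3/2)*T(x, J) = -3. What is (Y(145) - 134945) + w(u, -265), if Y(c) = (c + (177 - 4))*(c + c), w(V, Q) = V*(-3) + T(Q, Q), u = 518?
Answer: -44281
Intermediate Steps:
T(x, J) = -2 (T(x, J) = (2/3)*(-3) = -2)
w(V, Q) = -2 - 3*V (w(V, Q) = V*(-3) - 2 = -3*V - 2 = -2 - 3*V)
Y(c) = 2*c*(173 + c) (Y(c) = (c + 173)*(2*c) = (173 + c)*(2*c) = 2*c*(173 + c))
(Y(145) - 134945) + w(u, -265) = (2*145*(173 + 145) - 134945) + (-2 - 3*518) = (2*145*318 - 134945) + (-2 - 1554) = (92220 - 134945) - 1556 = -42725 - 1556 = -44281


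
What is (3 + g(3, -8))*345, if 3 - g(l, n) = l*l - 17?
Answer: 4830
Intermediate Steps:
g(l, n) = 20 - l² (g(l, n) = 3 - (l*l - 17) = 3 - (l² - 17) = 3 - (-17 + l²) = 3 + (17 - l²) = 20 - l²)
(3 + g(3, -8))*345 = (3 + (20 - 1*3²))*345 = (3 + (20 - 1*9))*345 = (3 + (20 - 9))*345 = (3 + 11)*345 = 14*345 = 4830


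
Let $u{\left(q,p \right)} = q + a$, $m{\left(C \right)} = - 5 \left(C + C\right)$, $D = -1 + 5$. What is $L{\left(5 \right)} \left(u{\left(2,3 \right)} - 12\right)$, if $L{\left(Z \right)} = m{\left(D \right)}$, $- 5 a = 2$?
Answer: $416$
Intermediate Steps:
$a = - \frac{2}{5}$ ($a = \left(- \frac{1}{5}\right) 2 = - \frac{2}{5} \approx -0.4$)
$D = 4$
$m{\left(C \right)} = - 10 C$ ($m{\left(C \right)} = - 5 \cdot 2 C = - 10 C$)
$L{\left(Z \right)} = -40$ ($L{\left(Z \right)} = \left(-10\right) 4 = -40$)
$u{\left(q,p \right)} = - \frac{2}{5} + q$ ($u{\left(q,p \right)} = q - \frac{2}{5} = - \frac{2}{5} + q$)
$L{\left(5 \right)} \left(u{\left(2,3 \right)} - 12\right) = - 40 \left(\left(- \frac{2}{5} + 2\right) - 12\right) = - 40 \left(\frac{8}{5} - 12\right) = \left(-40\right) \left(- \frac{52}{5}\right) = 416$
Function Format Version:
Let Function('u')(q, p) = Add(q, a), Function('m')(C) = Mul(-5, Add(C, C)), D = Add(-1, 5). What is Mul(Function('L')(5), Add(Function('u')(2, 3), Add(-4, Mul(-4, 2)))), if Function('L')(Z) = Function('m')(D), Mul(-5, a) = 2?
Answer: 416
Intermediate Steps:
a = Rational(-2, 5) (a = Mul(Rational(-1, 5), 2) = Rational(-2, 5) ≈ -0.40000)
D = 4
Function('m')(C) = Mul(-10, C) (Function('m')(C) = Mul(-5, Mul(2, C)) = Mul(-10, C))
Function('L')(Z) = -40 (Function('L')(Z) = Mul(-10, 4) = -40)
Function('u')(q, p) = Add(Rational(-2, 5), q) (Function('u')(q, p) = Add(q, Rational(-2, 5)) = Add(Rational(-2, 5), q))
Mul(Function('L')(5), Add(Function('u')(2, 3), Add(-4, Mul(-4, 2)))) = Mul(-40, Add(Add(Rational(-2, 5), 2), Add(-4, Mul(-4, 2)))) = Mul(-40, Add(Rational(8, 5), Add(-4, -8))) = Mul(-40, Add(Rational(8, 5), -12)) = Mul(-40, Rational(-52, 5)) = 416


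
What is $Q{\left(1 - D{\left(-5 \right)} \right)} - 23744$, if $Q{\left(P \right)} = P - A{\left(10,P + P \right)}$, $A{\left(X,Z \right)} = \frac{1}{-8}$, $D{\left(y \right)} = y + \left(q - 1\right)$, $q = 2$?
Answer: $- \frac{189911}{8} \approx -23739.0$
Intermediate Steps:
$D{\left(y \right)} = 1 + y$ ($D{\left(y \right)} = y + \left(2 - 1\right) = y + 1 = 1 + y$)
$A{\left(X,Z \right)} = - \frac{1}{8}$
$Q{\left(P \right)} = \frac{1}{8} + P$ ($Q{\left(P \right)} = P - - \frac{1}{8} = P + \frac{1}{8} = \frac{1}{8} + P$)
$Q{\left(1 - D{\left(-5 \right)} \right)} - 23744 = \left(\frac{1}{8} + \left(1 - \left(1 - 5\right)\right)\right) - 23744 = \left(\frac{1}{8} + \left(1 - -4\right)\right) - 23744 = \left(\frac{1}{8} + \left(1 + 4\right)\right) - 23744 = \left(\frac{1}{8} + 5\right) - 23744 = \frac{41}{8} - 23744 = - \frac{189911}{8}$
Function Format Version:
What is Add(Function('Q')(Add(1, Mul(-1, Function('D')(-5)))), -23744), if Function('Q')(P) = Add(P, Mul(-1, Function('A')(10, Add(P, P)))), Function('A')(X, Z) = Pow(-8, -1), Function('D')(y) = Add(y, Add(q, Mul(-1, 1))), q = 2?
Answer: Rational(-189911, 8) ≈ -23739.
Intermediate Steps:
Function('D')(y) = Add(1, y) (Function('D')(y) = Add(y, Add(2, Mul(-1, 1))) = Add(y, Add(2, -1)) = Add(y, 1) = Add(1, y))
Function('A')(X, Z) = Rational(-1, 8)
Function('Q')(P) = Add(Rational(1, 8), P) (Function('Q')(P) = Add(P, Mul(-1, Rational(-1, 8))) = Add(P, Rational(1, 8)) = Add(Rational(1, 8), P))
Add(Function('Q')(Add(1, Mul(-1, Function('D')(-5)))), -23744) = Add(Add(Rational(1, 8), Add(1, Mul(-1, Add(1, -5)))), -23744) = Add(Add(Rational(1, 8), Add(1, Mul(-1, -4))), -23744) = Add(Add(Rational(1, 8), Add(1, 4)), -23744) = Add(Add(Rational(1, 8), 5), -23744) = Add(Rational(41, 8), -23744) = Rational(-189911, 8)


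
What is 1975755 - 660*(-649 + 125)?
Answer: 2321595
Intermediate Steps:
1975755 - 660*(-649 + 125) = 1975755 - 660*(-524) = 1975755 + 345840 = 2321595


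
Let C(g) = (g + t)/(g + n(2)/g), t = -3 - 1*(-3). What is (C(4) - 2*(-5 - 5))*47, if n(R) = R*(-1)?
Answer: 6956/7 ≈ 993.71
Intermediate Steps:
n(R) = -R
t = 0 (t = -3 + 3 = 0)
C(g) = g/(g - 2/g) (C(g) = (g + 0)/(g + (-1*2)/g) = g/(g - 2/g))
(C(4) - 2*(-5 - 5))*47 = (4²/(-2 + 4²) - 2*(-5 - 5))*47 = (16/(-2 + 16) - 2*(-10))*47 = (16/14 + 20)*47 = (16*(1/14) + 20)*47 = (8/7 + 20)*47 = (148/7)*47 = 6956/7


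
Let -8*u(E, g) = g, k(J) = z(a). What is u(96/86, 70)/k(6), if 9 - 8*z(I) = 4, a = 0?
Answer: -14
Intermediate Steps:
z(I) = 5/8 (z(I) = 9/8 - ⅛*4 = 9/8 - ½ = 5/8)
k(J) = 5/8
u(E, g) = -g/8
u(96/86, 70)/k(6) = (-⅛*70)/(5/8) = -35/4*8/5 = -14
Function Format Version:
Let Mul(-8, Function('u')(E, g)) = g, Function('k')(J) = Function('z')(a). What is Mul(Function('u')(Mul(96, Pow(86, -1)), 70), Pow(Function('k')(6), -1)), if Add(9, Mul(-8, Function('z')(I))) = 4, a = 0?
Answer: -14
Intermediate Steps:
Function('z')(I) = Rational(5, 8) (Function('z')(I) = Add(Rational(9, 8), Mul(Rational(-1, 8), 4)) = Add(Rational(9, 8), Rational(-1, 2)) = Rational(5, 8))
Function('k')(J) = Rational(5, 8)
Function('u')(E, g) = Mul(Rational(-1, 8), g)
Mul(Function('u')(Mul(96, Pow(86, -1)), 70), Pow(Function('k')(6), -1)) = Mul(Mul(Rational(-1, 8), 70), Pow(Rational(5, 8), -1)) = Mul(Rational(-35, 4), Rational(8, 5)) = -14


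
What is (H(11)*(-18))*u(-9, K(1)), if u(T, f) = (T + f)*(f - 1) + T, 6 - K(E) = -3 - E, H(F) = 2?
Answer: 0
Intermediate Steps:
K(E) = 9 + E (K(E) = 6 - (-3 - E) = 6 + (3 + E) = 9 + E)
u(T, f) = T + (-1 + f)*(T + f) (u(T, f) = (T + f)*(-1 + f) + T = (-1 + f)*(T + f) + T = T + (-1 + f)*(T + f))
(H(11)*(-18))*u(-9, K(1)) = (2*(-18))*((9 + 1)*(-1 - 9 + (9 + 1))) = -360*(-1 - 9 + 10) = -360*0 = -36*0 = 0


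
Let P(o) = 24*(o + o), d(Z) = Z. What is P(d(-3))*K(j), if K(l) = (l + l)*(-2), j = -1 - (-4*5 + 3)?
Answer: 9216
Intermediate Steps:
j = 16 (j = -1 - (-20 + 3) = -1 - 1*(-17) = -1 + 17 = 16)
P(o) = 48*o (P(o) = 24*(2*o) = 48*o)
K(l) = -4*l (K(l) = (2*l)*(-2) = -4*l)
P(d(-3))*K(j) = (48*(-3))*(-4*16) = -144*(-64) = 9216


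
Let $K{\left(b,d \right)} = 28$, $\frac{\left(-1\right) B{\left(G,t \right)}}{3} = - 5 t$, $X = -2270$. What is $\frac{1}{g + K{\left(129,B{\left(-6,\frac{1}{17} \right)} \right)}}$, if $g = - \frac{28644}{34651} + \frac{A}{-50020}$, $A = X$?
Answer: $\frac{173324302}{4717668945} \approx 0.036739$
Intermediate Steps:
$A = -2270$
$B{\left(G,t \right)} = 15 t$ ($B{\left(G,t \right)} = - 3 \left(- 5 t\right) = 15 t$)
$g = - \frac{135411511}{173324302}$ ($g = - \frac{28644}{34651} - \frac{2270}{-50020} = \left(-28644\right) \frac{1}{34651} - - \frac{227}{5002} = - \frac{28644}{34651} + \frac{227}{5002} = - \frac{135411511}{173324302} \approx -0.78126$)
$\frac{1}{g + K{\left(129,B{\left(-6,\frac{1}{17} \right)} \right)}} = \frac{1}{- \frac{135411511}{173324302} + 28} = \frac{1}{\frac{4717668945}{173324302}} = \frac{173324302}{4717668945}$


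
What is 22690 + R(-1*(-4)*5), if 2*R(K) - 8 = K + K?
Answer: 22714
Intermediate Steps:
R(K) = 4 + K (R(K) = 4 + (K + K)/2 = 4 + (2*K)/2 = 4 + K)
22690 + R(-1*(-4)*5) = 22690 + (4 - 1*(-4)*5) = 22690 + (4 + 4*5) = 22690 + (4 + 20) = 22690 + 24 = 22714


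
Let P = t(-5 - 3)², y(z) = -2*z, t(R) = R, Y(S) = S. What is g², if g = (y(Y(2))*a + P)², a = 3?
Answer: 7311616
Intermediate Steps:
P = 64 (P = (-5 - 3)² = (-8)² = 64)
g = 2704 (g = (-2*2*3 + 64)² = (-4*3 + 64)² = (-12 + 64)² = 52² = 2704)
g² = 2704² = 7311616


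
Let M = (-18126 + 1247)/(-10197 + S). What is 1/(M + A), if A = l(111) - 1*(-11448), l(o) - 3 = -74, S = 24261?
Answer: 14064/159989249 ≈ 8.7906e-5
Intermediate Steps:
l(o) = -71 (l(o) = 3 - 74 = -71)
M = -16879/14064 (M = (-18126 + 1247)/(-10197 + 24261) = -16879/14064 ≈ -1.2002)
A = 11377 (A = -71 - 1*(-11448) = -71 + 11448 = 11377)
1/(M + A) = 1/(-16879/14064 + 11377) = 1/(159989249/14064) = 14064/159989249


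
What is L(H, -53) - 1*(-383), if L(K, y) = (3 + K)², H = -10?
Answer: 432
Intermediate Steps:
L(H, -53) - 1*(-383) = (3 - 10)² - 1*(-383) = (-7)² + 383 = 49 + 383 = 432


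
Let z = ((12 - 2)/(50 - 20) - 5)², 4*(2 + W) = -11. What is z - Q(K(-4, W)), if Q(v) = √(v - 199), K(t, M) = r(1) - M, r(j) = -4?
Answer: 196/9 - I*√793/2 ≈ 21.778 - 14.08*I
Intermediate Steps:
W = -19/4 (W = -2 + (¼)*(-11) = -2 - 11/4 = -19/4 ≈ -4.7500)
K(t, M) = -4 - M
Q(v) = √(-199 + v)
z = 196/9 (z = (10/30 - 5)² = (10*(1/30) - 5)² = (⅓ - 5)² = (-14/3)² = 196/9 ≈ 21.778)
z - Q(K(-4, W)) = 196/9 - √(-199 + (-4 - 1*(-19/4))) = 196/9 - √(-199 + (-4 + 19/4)) = 196/9 - √(-199 + ¾) = 196/9 - √(-793/4) = 196/9 - I*√793/2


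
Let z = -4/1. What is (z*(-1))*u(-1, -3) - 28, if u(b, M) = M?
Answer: -40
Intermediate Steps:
z = -4 (z = -4/1 = -4*1 = -4)
(z*(-1))*u(-1, -3) - 28 = -4*(-1)*(-3) - 28 = 4*(-3) - 28 = -12 - 28 = -40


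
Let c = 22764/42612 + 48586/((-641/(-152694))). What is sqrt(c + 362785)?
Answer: 6*sqrt(1717885283674196501)/2276191 ≈ 3454.9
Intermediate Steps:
c = 26344126934861/2276191 (c = 22764*(1/42612) + 48586/((-641*(-1/152694))) = 1897/3551 + 48586/(641/152694) = 1897/3551 + 48586*(152694/641) = 1897/3551 + 7418790684/641 = 26344126934861/2276191 ≈ 1.1574e+7)
sqrt(c + 362785) = sqrt(26344126934861/2276191 + 362785) = sqrt(27169894886796/2276191) = 6*sqrt(1717885283674196501)/2276191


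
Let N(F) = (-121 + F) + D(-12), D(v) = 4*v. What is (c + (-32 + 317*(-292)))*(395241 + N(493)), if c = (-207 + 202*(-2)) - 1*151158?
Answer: -96662241225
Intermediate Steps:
c = -151769 (c = (-207 - 404) - 151158 = -611 - 151158 = -151769)
N(F) = -169 + F (N(F) = (-121 + F) + 4*(-12) = (-121 + F) - 48 = -169 + F)
(c + (-32 + 317*(-292)))*(395241 + N(493)) = (-151769 + (-32 + 317*(-292)))*(395241 + (-169 + 493)) = (-151769 + (-32 - 92564))*(395241 + 324) = (-151769 - 92596)*395565 = -244365*395565 = -96662241225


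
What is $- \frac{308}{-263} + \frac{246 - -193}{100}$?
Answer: $\frac{146257}{26300} \approx 5.5611$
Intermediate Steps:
$- \frac{308}{-263} + \frac{246 - -193}{100} = \left(-308\right) \left(- \frac{1}{263}\right) + \left(246 + 193\right) \frac{1}{100} = \frac{308}{263} + 439 \cdot \frac{1}{100} = \frac{308}{263} + \frac{439}{100} = \frac{146257}{26300}$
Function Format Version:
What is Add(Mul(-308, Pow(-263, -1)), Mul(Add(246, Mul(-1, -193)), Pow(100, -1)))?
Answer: Rational(146257, 26300) ≈ 5.5611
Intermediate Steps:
Add(Mul(-308, Pow(-263, -1)), Mul(Add(246, Mul(-1, -193)), Pow(100, -1))) = Add(Mul(-308, Rational(-1, 263)), Mul(Add(246, 193), Rational(1, 100))) = Add(Rational(308, 263), Mul(439, Rational(1, 100))) = Add(Rational(308, 263), Rational(439, 100)) = Rational(146257, 26300)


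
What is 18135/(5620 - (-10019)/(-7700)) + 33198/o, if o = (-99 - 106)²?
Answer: 811625292082/202018755725 ≈ 4.0176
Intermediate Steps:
o = 42025 (o = (-205)² = 42025)
18135/(5620 - (-10019)/(-7700)) + 33198/o = 18135/(5620 - (-10019)/(-7700)) + 33198/42025 = 18135/(5620 - (-10019)*(-1)/7700) + 33198*(1/42025) = 18135/(5620 - 1*10019/7700) + 33198/42025 = 18135/(5620 - 10019/7700) + 33198/42025 = 18135/(43263981/7700) + 33198/42025 = 18135*(7700/43263981) + 33198/42025 = 15515500/4807109 + 33198/42025 = 811625292082/202018755725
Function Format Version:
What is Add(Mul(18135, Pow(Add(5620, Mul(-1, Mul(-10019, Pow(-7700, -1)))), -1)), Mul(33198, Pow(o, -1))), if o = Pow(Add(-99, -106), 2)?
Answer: Rational(811625292082, 202018755725) ≈ 4.0176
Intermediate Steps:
o = 42025 (o = Pow(-205, 2) = 42025)
Add(Mul(18135, Pow(Add(5620, Mul(-1, Mul(-10019, Pow(-7700, -1)))), -1)), Mul(33198, Pow(o, -1))) = Add(Mul(18135, Pow(Add(5620, Mul(-1, Mul(-10019, Pow(-7700, -1)))), -1)), Mul(33198, Pow(42025, -1))) = Add(Mul(18135, Pow(Add(5620, Mul(-1, Mul(-10019, Rational(-1, 7700)))), -1)), Mul(33198, Rational(1, 42025))) = Add(Mul(18135, Pow(Add(5620, Mul(-1, Rational(10019, 7700))), -1)), Rational(33198, 42025)) = Add(Mul(18135, Pow(Add(5620, Rational(-10019, 7700)), -1)), Rational(33198, 42025)) = Add(Mul(18135, Pow(Rational(43263981, 7700), -1)), Rational(33198, 42025)) = Add(Mul(18135, Rational(7700, 43263981)), Rational(33198, 42025)) = Add(Rational(15515500, 4807109), Rational(33198, 42025)) = Rational(811625292082, 202018755725)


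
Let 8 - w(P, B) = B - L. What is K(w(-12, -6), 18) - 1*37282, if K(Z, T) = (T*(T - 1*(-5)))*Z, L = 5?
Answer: -29416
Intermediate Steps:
w(P, B) = 13 - B (w(P, B) = 8 - (B - 1*5) = 8 - (B - 5) = 8 - (-5 + B) = 8 + (5 - B) = 13 - B)
K(Z, T) = T*Z*(5 + T) (K(Z, T) = (T*(T + 5))*Z = (T*(5 + T))*Z = T*Z*(5 + T))
K(w(-12, -6), 18) - 1*37282 = 18*(13 - 1*(-6))*(5 + 18) - 1*37282 = 18*(13 + 6)*23 - 37282 = 18*19*23 - 37282 = 7866 - 37282 = -29416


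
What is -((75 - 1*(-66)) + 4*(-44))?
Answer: 35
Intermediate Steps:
-((75 - 1*(-66)) + 4*(-44)) = -((75 + 66) - 176) = -(141 - 176) = -1*(-35) = 35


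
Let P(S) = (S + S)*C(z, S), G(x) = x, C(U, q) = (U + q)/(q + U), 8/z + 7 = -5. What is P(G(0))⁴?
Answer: 0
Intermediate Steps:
z = -⅔ (z = 8/(-7 - 5) = 8/(-12) = 8*(-1/12) = -⅔ ≈ -0.66667)
C(U, q) = 1 (C(U, q) = (U + q)/(U + q) = 1)
P(S) = 2*S (P(S) = (S + S)*1 = (2*S)*1 = 2*S)
P(G(0))⁴ = (2*0)⁴ = 0⁴ = 0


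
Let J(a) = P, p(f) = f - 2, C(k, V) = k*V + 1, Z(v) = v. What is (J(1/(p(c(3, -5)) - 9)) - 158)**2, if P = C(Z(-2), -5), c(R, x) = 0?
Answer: 21609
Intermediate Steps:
C(k, V) = 1 + V*k (C(k, V) = V*k + 1 = 1 + V*k)
p(f) = -2 + f
P = 11 (P = 1 - 5*(-2) = 1 + 10 = 11)
J(a) = 11
(J(1/(p(c(3, -5)) - 9)) - 158)**2 = (11 - 158)**2 = (-147)**2 = 21609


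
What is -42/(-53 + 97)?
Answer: -21/22 ≈ -0.95455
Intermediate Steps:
-42/(-53 + 97) = -42/44 = (1/44)*(-42) = -21/22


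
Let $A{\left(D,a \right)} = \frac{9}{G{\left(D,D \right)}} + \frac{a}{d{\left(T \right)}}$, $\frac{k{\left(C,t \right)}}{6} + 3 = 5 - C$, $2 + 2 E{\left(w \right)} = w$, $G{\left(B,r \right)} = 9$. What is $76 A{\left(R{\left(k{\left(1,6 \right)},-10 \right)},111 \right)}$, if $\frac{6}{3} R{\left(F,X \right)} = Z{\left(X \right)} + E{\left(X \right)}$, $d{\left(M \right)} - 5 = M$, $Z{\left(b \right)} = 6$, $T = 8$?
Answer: $\frac{9424}{13} \approx 724.92$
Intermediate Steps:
$E{\left(w \right)} = -1 + \frac{w}{2}$
$k{\left(C,t \right)} = 12 - 6 C$ ($k{\left(C,t \right)} = -18 + 6 \left(5 - C\right) = -18 - \left(-30 + 6 C\right) = 12 - 6 C$)
$d{\left(M \right)} = 5 + M$
$R{\left(F,X \right)} = \frac{5}{2} + \frac{X}{4}$ ($R{\left(F,X \right)} = \frac{6 + \left(-1 + \frac{X}{2}\right)}{2} = \frac{5 + \frac{X}{2}}{2} = \frac{5}{2} + \frac{X}{4}$)
$A{\left(D,a \right)} = 1 + \frac{a}{13}$ ($A{\left(D,a \right)} = \frac{9}{9} + \frac{a}{5 + 8} = 9 \cdot \frac{1}{9} + \frac{a}{13} = 1 + a \frac{1}{13} = 1 + \frac{a}{13}$)
$76 A{\left(R{\left(k{\left(1,6 \right)},-10 \right)},111 \right)} = 76 \left(1 + \frac{1}{13} \cdot 111\right) = 76 \left(1 + \frac{111}{13}\right) = 76 \cdot \frac{124}{13} = \frac{9424}{13}$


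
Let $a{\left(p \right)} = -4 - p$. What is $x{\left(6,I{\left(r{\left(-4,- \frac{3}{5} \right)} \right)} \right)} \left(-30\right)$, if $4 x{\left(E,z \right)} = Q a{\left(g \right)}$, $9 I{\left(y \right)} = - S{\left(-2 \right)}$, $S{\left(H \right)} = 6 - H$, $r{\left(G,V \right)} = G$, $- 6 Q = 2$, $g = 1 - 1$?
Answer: $-10$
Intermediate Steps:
$g = 0$
$Q = - \frac{1}{3}$ ($Q = \left(- \frac{1}{6}\right) 2 = - \frac{1}{3} \approx -0.33333$)
$I{\left(y \right)} = - \frac{8}{9}$ ($I{\left(y \right)} = \frac{\left(-1\right) \left(6 - -2\right)}{9} = \frac{\left(-1\right) \left(6 + 2\right)}{9} = \frac{\left(-1\right) 8}{9} = \frac{1}{9} \left(-8\right) = - \frac{8}{9}$)
$x{\left(E,z \right)} = \frac{1}{3}$ ($x{\left(E,z \right)} = \frac{\left(- \frac{1}{3}\right) \left(-4 - 0\right)}{4} = \frac{\left(- \frac{1}{3}\right) \left(-4 + 0\right)}{4} = \frac{\left(- \frac{1}{3}\right) \left(-4\right)}{4} = \frac{1}{4} \cdot \frac{4}{3} = \frac{1}{3}$)
$x{\left(6,I{\left(r{\left(-4,- \frac{3}{5} \right)} \right)} \right)} \left(-30\right) = \frac{1}{3} \left(-30\right) = -10$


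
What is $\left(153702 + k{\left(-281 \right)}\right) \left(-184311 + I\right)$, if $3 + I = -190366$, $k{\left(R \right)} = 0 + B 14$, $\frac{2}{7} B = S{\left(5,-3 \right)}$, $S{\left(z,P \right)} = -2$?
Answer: $-57552346720$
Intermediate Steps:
$B = -7$ ($B = \frac{7}{2} \left(-2\right) = -7$)
$k{\left(R \right)} = -98$ ($k{\left(R \right)} = 0 - 98 = -98$)
$I = -190369$ ($I = -3 - 190366 = -190369$)
$\left(153702 + k{\left(-281 \right)}\right) \left(-184311 + I\right) = \left(153702 - 98\right) \left(-184311 - 190369\right) = 153604 \left(-374680\right) = -57552346720$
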